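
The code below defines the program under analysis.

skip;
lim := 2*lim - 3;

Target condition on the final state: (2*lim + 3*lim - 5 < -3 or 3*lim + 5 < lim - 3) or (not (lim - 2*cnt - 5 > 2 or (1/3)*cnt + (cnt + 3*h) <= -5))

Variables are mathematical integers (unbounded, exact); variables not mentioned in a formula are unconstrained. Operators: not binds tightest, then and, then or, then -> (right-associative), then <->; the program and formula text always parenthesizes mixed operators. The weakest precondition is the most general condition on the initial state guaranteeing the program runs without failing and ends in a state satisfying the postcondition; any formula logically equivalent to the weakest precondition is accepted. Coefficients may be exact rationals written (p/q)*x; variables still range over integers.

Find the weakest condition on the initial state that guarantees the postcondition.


Working backward. After the program, the postcondition (2*lim + 3*lim - 5 < -3 or 3*lim + 5 < lim - 3) or (not (lim - 2*cnt - 5 > 2 or (1/3)*cnt + (cnt + 3*h) <= -5)) must hold; in canonical form it is 5*lim < 2 or 2*lim < -8 or (not (lim > 2*cnt + 7 or (4/3)*cnt + 3*h <= -5)).
Before lim := 2*lim - 3: 10*lim < 17 or 4*lim < -2 or (not (2*lim > 2*cnt + 10 or (4/3)*cnt + 3*h <= -5))
Before skip: 10*lim < 17 or 4*lim < -2 or (not (2*lim > 2*cnt + 10 or (4/3)*cnt + 3*h <= -5))
Answer: WP = 10*lim < 17 or 4*lim < -2 or (not (2*lim > 2*cnt + 10 or (4/3)*cnt + 3*h <= -5))


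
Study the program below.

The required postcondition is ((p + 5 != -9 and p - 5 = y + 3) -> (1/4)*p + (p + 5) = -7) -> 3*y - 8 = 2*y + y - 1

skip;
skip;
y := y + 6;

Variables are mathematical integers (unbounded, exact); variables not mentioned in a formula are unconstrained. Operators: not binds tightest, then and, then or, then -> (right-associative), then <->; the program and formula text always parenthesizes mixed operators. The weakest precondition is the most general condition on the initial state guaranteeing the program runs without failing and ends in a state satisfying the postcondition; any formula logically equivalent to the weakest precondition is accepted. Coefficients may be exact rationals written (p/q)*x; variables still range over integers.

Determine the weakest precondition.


Working backward. After the program, the postcondition ((p + 5 != -9 and p - 5 = y + 3) -> (1/4)*p + (p + 5) = -7) -> 3*y - 8 = 2*y + y - 1 must hold; in canonical form it is not ((p != -14 and p = y + 8) -> (5/4)*p = -12).
Before y := y + 6: not ((p != -14 and p = y + 14) -> (5/4)*p = -12)
Before skip: not ((p != -14 and p = y + 14) -> (5/4)*p = -12)
Before skip: not ((p != -14 and p = y + 14) -> (5/4)*p = -12)
Answer: WP = not ((p != -14 and p = y + 14) -> (5/4)*p = -12)


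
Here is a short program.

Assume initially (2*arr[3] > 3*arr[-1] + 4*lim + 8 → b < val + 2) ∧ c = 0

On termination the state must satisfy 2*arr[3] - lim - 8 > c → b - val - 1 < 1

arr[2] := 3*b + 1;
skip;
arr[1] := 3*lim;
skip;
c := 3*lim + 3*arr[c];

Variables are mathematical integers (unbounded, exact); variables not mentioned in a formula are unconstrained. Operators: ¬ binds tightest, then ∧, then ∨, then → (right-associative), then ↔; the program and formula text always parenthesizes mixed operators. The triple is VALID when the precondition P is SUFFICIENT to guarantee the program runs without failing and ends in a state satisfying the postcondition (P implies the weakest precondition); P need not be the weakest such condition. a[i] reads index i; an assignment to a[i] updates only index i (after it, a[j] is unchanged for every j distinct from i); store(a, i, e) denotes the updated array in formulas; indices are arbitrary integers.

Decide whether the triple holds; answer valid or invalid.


Working backward. After the program, the postcondition 2*arr[3] - lim - 8 > c → b - val - 1 < 1 must hold; in canonical form it is 2*arr[3] > c + lim + 8 → b < val + 2.
Before c := 3*lim + 3*arr[c]: 2*arr[3] > 3*arr[c] + 4*lim + 8 → b < val + 2
Before skip: 2*arr[3] > 3*arr[c] + 4*lim + 8 → b < val + 2
Before arr[1] := 3*lim: 2*arr[3] > 3*store(arr, 1, 3*lim)[c] + 4*lim + 8 → b < val + 2
Before skip: 2*arr[3] > 3*store(arr, 1, 3*lim)[c] + 4*lim + 8 → b < val + 2
Before arr[2] := 3*b + 1: 2*arr[3] > 3*store(store(arr, 2, 3*b + 1), 1, 3*lim)[c] + 4*lim + 8 → b < val + 2
The weakest precondition is 2*arr[3] > 3*store(store(arr, 2, 3*b + 1), 1, 3*lim)[c] + 4*lim + 8 → b < val + 2.
Check whether (2*arr[3] > 3*arr[-1] + 4*lim + 8 → b < val + 2) ∧ c = 0 implies it.
Countermodel: at the initial state arr = {[-1] = 15215, [0] = -34847, [1] = 15215, [2] = 15215, [3] = -52266, elsewhere 15215}, b = 2, c = 0, lim = 0, val = 0, the precondition holds but the weakest precondition fails.
Answer: invalid


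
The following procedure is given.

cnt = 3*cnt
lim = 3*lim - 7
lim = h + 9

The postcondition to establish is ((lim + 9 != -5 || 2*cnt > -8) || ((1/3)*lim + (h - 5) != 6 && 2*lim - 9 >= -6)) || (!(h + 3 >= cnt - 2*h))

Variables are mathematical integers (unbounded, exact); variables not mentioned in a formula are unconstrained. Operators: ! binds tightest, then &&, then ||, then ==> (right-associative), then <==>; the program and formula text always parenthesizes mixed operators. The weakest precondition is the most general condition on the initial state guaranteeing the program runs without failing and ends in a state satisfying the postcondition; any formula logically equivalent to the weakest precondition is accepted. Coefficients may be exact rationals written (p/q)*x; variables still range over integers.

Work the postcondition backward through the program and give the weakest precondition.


Working backward. After the program, the postcondition ((lim + 9 != -5 || 2*cnt > -8) || ((1/3)*lim + (h - 5) != 6 && 2*lim - 9 >= -6)) || (!(h + 3 >= cnt - 2*h)) must hold; in canonical form it is lim != -14 || 2*cnt > -8 || (h + (1/3)*lim != 11 && 2*lim >= 3) || (!(3*h >= cnt - 3)).
Before lim := h + 9: h != -23 || 2*cnt > -8 || ((4/3)*h != 8 && 2*h >= -15) || (!(3*h >= cnt - 3))
Before lim := 3*lim - 7: h != -23 || 2*cnt > -8 || ((4/3)*h != 8 && 2*h >= -15) || (!(3*h >= cnt - 3))
Before cnt := 3*cnt: h != -23 || 6*cnt > -8 || ((4/3)*h != 8 && 2*h >= -15) || (!(3*h >= 3*cnt - 3))
Answer: WP = h != -23 || 6*cnt > -8 || ((4/3)*h != 8 && 2*h >= -15) || (!(3*h >= 3*cnt - 3))


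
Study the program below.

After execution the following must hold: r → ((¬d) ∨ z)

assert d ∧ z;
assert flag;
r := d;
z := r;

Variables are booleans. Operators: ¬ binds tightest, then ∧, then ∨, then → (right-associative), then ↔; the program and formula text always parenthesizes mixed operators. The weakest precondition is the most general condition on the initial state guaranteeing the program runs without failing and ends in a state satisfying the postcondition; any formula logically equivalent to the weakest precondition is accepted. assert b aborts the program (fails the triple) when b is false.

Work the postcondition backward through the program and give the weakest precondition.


Working backward. After the program, r → ((¬d) ∨ z) must hold.
Before z := r: r → ((¬d) ∨ r)
Before r := d: true
Before assert flag: flag
Before assert d ∧ z: d ∧ z ∧ flag
Answer: WP = d ∧ z ∧ flag


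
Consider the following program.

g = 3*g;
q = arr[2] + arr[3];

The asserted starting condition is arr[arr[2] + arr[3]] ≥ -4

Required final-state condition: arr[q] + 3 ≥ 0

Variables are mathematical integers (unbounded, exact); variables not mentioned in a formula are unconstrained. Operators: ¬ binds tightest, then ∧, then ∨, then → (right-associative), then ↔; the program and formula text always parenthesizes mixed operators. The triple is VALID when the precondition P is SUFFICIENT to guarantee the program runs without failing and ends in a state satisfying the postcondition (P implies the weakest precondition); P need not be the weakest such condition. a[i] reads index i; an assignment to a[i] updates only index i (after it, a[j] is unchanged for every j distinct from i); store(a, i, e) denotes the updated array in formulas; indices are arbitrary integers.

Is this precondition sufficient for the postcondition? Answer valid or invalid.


Working backward. After the program, the postcondition arr[q] + 3 ≥ 0 must hold; in canonical form it is arr[q] ≥ -3.
Before q := arr[2] + arr[3]: arr[arr[2] + arr[3]] ≥ -3
Before g := 3*g: arr[arr[2] + arr[3]] ≥ -3
The weakest precondition is arr[arr[2] + arr[3]] ≥ -3.
Check whether arr[arr[2] + arr[3]] ≥ -4 implies it.
Countermodel: at the initial state arr = {[2] = 0, [3] = 17422, [17422] = -4, elsewhere 17422}, the precondition holds but the weakest precondition fails.
Answer: invalid


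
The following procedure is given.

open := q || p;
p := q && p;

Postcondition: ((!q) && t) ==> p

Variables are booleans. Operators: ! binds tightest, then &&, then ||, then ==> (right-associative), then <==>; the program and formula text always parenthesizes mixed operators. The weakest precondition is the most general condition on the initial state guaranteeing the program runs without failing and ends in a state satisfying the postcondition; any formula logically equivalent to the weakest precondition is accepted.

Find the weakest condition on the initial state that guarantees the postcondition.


Working backward. After the program, ((!q) && t) ==> p must hold.
Before p := q && p: ((!q) && t) ==> (q && p)
Before open := q || p: ((!q) && t) ==> (q && p)
Answer: WP = ((!q) && t) ==> (q && p)


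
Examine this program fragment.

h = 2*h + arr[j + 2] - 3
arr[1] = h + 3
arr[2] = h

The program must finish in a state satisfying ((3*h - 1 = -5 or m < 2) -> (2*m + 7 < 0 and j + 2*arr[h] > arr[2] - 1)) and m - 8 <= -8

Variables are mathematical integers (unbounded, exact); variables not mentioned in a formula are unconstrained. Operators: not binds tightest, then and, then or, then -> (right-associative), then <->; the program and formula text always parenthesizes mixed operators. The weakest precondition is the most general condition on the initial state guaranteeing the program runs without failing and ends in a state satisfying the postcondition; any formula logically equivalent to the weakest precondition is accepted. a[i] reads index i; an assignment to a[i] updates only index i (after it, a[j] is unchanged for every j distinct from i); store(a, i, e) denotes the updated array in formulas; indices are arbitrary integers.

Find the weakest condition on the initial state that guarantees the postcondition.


Working backward. After the program, the postcondition ((3*h - 1 = -5 or m < 2) -> (2*m + 7 < 0 and j + 2*arr[h] > arr[2] - 1)) and m - 8 <= -8 must hold; in canonical form it is ((3*h = -4 or m < 2) -> (2*m < -7 and 2*arr[h] + j > arr[2] - 1)) and m <= 0.
Before arr[2] := h: ((3*h = -4 or m < 2) -> (2*m < -7 and 2*store(arr, 2, h)[h] + j > h - 1)) and m <= 0
Before arr[1] := h + 3: ((3*h = -4 or m < 2) -> (2*m < -7 and 2*store(store(arr, 1, h + 3), 2, h)[h] + j > h - 1)) and m <= 0
Before h := 2*h + arr[j + 2] - 3: ((3*arr[j + 2] + 6*h = 5 or m < 2) -> (2*m < -7 and 2*store(store(arr, 1, arr[j + 2] + 2*h), 2, arr[j + 2] + 2*h - 3)[arr[j + 2] + 2*h - 3] + j > arr[j + 2] + 2*h - 4)) and m <= 0
Answer: WP = ((3*arr[j + 2] + 6*h = 5 or m < 2) -> (2*m < -7 and 2*store(store(arr, 1, arr[j + 2] + 2*h), 2, arr[j + 2] + 2*h - 3)[arr[j + 2] + 2*h - 3] + j > arr[j + 2] + 2*h - 4)) and m <= 0


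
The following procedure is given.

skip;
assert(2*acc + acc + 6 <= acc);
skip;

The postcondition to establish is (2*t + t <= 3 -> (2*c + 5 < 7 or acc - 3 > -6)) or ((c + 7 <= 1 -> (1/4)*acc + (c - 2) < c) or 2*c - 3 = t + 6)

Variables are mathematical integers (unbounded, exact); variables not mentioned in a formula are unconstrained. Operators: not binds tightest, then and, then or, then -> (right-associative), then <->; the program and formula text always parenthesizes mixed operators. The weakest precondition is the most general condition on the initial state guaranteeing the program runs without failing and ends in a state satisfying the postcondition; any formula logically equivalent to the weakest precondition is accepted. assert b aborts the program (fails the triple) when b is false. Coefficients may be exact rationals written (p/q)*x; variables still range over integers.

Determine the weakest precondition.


Working backward. After the program, the postcondition (2*t + t <= 3 -> (2*c + 5 < 7 or acc - 3 > -6)) or ((c + 7 <= 1 -> (1/4)*acc + (c - 2) < c) or 2*c - 3 = t + 6) must hold; in canonical form it is (3*t <= 3 -> (2*c < 2 or acc > -3)) or (c <= -6 -> (1/4)*acc < 2) or 2*c = t + 9.
Before skip: (3*t <= 3 -> (2*c < 2 or acc > -3)) or (c <= -6 -> (1/4)*acc < 2) or 2*c = t + 9
Before assert 2*acc + acc + 6 <= acc: 2*acc <= -6 and ((3*t <= 3 -> (2*c < 2 or acc > -3)) or (c <= -6 -> (1/4)*acc < 2) or 2*c = t + 9)
Before skip: 2*acc <= -6 and ((3*t <= 3 -> (2*c < 2 or acc > -3)) or (c <= -6 -> (1/4)*acc < 2) or 2*c = t + 9)
Answer: WP = 2*acc <= -6 and ((3*t <= 3 -> (2*c < 2 or acc > -3)) or (c <= -6 -> (1/4)*acc < 2) or 2*c = t + 9)


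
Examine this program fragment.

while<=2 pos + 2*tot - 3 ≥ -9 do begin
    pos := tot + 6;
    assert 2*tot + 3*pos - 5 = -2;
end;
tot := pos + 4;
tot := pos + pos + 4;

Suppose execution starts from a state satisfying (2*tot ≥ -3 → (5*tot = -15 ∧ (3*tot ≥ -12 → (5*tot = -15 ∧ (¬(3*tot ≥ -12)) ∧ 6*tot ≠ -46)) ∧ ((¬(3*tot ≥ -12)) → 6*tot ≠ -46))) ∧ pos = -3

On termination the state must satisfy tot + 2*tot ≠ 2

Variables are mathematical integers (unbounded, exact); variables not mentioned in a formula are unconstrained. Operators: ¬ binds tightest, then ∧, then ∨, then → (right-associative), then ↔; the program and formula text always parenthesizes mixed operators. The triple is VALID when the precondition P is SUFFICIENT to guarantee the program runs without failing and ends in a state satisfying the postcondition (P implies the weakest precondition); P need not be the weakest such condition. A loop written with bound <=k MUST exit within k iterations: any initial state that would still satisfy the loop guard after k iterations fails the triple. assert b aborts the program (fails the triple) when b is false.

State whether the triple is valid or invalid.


Working backward. After the program, the postcondition tot + 2*tot ≠ 2 must hold; in canonical form it is 3*tot ≠ 2.
Before tot := pos + pos + 4: 6*pos ≠ -10
Before tot := pos + 4: 6*pos ≠ -10
Before the loop (bound <=2), unroll the exhaustion recursion (WP_0 = exit-now case; WP_j = one more guarded iteration, up to j = 2):
  WP_0: (¬(pos + 2*tot ≥ -6)) ∧ 6*pos ≠ -10
  WP_1: (pos + 2*tot ≥ -6 → (5*tot = -15 ∧ (¬(3*tot ≥ -12)) ∧ 6*tot ≠ -46)) ∧ ((¬(pos + 2*tot ≥ -6)) → 6*pos ≠ -10)
  WP_2: (pos + 2*tot ≥ -6 → (5*tot = -15 ∧ (3*tot ≥ -12 → (5*tot = -15 ∧ (¬(3*tot ≥ -12)) ∧ 6*tot ≠ -46)) ∧ ((¬(3*tot ≥ -12)) → 6*tot ≠ -46))) ∧ ((¬(pos + 2*tot ≥ -6)) → 6*pos ≠ -10)
So before the loop: (pos + 2*tot ≥ -6 → (5*tot = -15 ∧ (3*tot ≥ -12 → (5*tot = -15 ∧ (¬(3*tot ≥ -12)) ∧ 6*tot ≠ -46)) ∧ ((¬(3*tot ≥ -12)) → 6*tot ≠ -46))) ∧ ((¬(pos + 2*tot ≥ -6)) → 6*pos ≠ -10)
The weakest precondition is (pos + 2*tot ≥ -6 → (5*tot = -15 ∧ (3*tot ≥ -12 → (5*tot = -15 ∧ (¬(3*tot ≥ -12)) ∧ 6*tot ≠ -46)) ∧ ((¬(3*tot ≥ -12)) → 6*tot ≠ -46))) ∧ ((¬(pos + 2*tot ≥ -6)) → 6*pos ≠ -10).
Check whether (2*tot ≥ -3 → (5*tot = -15 ∧ (3*tot ≥ -12 → (5*tot = -15 ∧ (¬(3*tot ≥ -12)) ∧ 6*tot ≠ -46)) ∧ ((¬(3*tot ≥ -12)) → 6*tot ≠ -46))) ∧ pos = -3 implies it.
Every state satisfying the precondition satisfies the weakest precondition: the implication holds.
Answer: valid


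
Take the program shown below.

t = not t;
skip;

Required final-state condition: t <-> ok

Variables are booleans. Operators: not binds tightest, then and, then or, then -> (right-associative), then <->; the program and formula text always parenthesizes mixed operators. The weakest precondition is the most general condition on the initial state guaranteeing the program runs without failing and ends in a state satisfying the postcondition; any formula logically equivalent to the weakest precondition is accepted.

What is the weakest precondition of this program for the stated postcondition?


Working backward. After the program, t <-> ok must hold.
Before skip: t <-> ok
Before t := not t: (not t) <-> ok
Answer: WP = (not t) <-> ok


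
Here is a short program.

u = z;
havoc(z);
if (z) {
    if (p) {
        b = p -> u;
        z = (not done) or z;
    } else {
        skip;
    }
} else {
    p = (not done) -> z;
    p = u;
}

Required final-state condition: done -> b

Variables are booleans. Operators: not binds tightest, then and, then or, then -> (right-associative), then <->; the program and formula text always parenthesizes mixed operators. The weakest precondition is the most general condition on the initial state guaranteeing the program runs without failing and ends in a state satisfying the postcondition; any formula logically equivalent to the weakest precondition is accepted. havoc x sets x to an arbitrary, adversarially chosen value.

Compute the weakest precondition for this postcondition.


Working backward. After the program, done -> b must hold.
Then branch requires (p -> (done -> (p -> u))) and ((not p) -> (done -> b)); else branch requires done -> b.
Before the if: (z -> ((p -> (done -> (p -> u))) and ((not p) -> (done -> b)))) and ((not z) -> (done -> b))
Before havoc z: (p -> (done -> (p -> u))) and ((not p) -> (done -> b)) and (done -> b)
Before u := z: (p -> (done -> (p -> z))) and ((not p) -> (done -> b)) and (done -> b)
Answer: WP = (p -> (done -> (p -> z))) and ((not p) -> (done -> b)) and (done -> b)


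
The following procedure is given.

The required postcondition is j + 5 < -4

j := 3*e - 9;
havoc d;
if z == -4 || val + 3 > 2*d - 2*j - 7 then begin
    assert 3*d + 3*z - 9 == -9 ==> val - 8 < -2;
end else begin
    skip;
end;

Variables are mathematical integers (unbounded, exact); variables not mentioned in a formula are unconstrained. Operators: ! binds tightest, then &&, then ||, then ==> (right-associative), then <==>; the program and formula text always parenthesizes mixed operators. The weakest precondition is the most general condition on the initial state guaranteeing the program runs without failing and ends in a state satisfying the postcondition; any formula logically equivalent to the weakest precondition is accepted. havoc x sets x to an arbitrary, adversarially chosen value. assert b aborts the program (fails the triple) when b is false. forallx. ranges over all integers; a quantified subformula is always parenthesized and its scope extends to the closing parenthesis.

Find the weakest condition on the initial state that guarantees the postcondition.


Working backward. After the program, the postcondition j + 5 < -4 must hold; in canonical form it is j < -9.
Then branch requires (3*d + 3*z == 0 ==> val < 6) && j < -9; else branch requires j < -9.
Before the if: ((z == -4 || 2*j + val > 2*d - 10) ==> ((3*d + 3*z == 0 ==> val < 6) && j < -9)) && ((!(z == -4 || 2*j + val > 2*d - 10)) ==> j < -9)
Before havoc d: forall d_1. (((z == -4 || 2*j + val > 2*d_1 - 10) ==> ((3*d_1 + 3*z == 0 ==> val < 6) && j < -9)) && ((!(z == -4 || 2*j + val > 2*d_1 - 10)) ==> j < -9))
Before j := 3*e - 9: forall d_1. (((z == -4 || 6*e + val > 2*d_1 + 8) ==> ((3*d_1 + 3*z == 0 ==> val < 6) && 3*e < 0)) && ((!(z == -4 || 6*e + val > 2*d_1 + 8)) ==> 3*e < 0))
Answer: WP = forall d_1. (((z == -4 || 6*e + val > 2*d_1 + 8) ==> ((3*d_1 + 3*z == 0 ==> val < 6) && 3*e < 0)) && ((!(z == -4 || 6*e + val > 2*d_1 + 8)) ==> 3*e < 0))


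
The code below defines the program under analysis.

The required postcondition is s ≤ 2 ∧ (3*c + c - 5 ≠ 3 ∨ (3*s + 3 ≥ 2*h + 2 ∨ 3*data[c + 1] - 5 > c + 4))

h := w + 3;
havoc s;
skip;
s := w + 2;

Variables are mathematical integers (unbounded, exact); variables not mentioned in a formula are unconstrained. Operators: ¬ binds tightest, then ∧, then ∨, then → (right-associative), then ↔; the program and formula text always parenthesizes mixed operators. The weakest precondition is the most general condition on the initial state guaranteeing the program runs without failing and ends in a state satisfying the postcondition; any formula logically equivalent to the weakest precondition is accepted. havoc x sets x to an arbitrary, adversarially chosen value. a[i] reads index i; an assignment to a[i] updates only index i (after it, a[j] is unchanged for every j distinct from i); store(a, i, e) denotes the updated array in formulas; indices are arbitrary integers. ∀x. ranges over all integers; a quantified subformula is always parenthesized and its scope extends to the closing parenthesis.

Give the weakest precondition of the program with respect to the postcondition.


Working backward. After the program, the postcondition s ≤ 2 ∧ (3*c + c - 5 ≠ 3 ∨ (3*s + 3 ≥ 2*h + 2 ∨ 3*data[c + 1] - 5 > c + 4)) must hold; in canonical form it is s ≤ 2 ∧ (4*c ≠ 8 ∨ 3*s ≥ 2*h - 1 ∨ 3*data[c + 1] > c + 9).
Before s := w + 2: w ≤ 0 ∧ (4*c ≠ 8 ∨ 3*w ≥ 2*h - 7 ∨ 3*data[c + 1] > c + 9)
Before skip: w ≤ 0 ∧ (4*c ≠ 8 ∨ 3*w ≥ 2*h - 7 ∨ 3*data[c + 1] > c + 9)
Before havoc s: w ≤ 0 ∧ (4*c ≠ 8 ∨ 3*w ≥ 2*h - 7 ∨ 3*data[c + 1] > c + 9)
Before h := w + 3: w ≤ 0 ∧ (4*c ≠ 8 ∨ w ≥ -1 ∨ 3*data[c + 1] > c + 9)
Answer: WP = w ≤ 0 ∧ (4*c ≠ 8 ∨ w ≥ -1 ∨ 3*data[c + 1] > c + 9)


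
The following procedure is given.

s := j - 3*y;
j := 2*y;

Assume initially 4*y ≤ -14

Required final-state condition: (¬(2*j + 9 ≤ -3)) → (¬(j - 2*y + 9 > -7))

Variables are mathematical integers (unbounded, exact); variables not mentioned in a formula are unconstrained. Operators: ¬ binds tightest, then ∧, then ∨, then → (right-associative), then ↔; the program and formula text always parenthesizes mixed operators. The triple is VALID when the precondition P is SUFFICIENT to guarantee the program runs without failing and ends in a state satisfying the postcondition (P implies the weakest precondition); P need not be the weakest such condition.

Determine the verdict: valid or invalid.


Working backward. After the program, the postcondition (¬(2*j + 9 ≤ -3)) → (¬(j - 2*y + 9 > -7)) must hold; in canonical form it is (¬(2*j ≤ -12)) → (¬(j > 2*y - 16)).
Before j := 2*y: 4*y ≤ -12
Before s := j - 3*y: 4*y ≤ -12
The weakest precondition is 4*y ≤ -12.
Check whether 4*y ≤ -14 implies it.
Every state satisfying the precondition satisfies the weakest precondition: the implication holds.
Answer: valid


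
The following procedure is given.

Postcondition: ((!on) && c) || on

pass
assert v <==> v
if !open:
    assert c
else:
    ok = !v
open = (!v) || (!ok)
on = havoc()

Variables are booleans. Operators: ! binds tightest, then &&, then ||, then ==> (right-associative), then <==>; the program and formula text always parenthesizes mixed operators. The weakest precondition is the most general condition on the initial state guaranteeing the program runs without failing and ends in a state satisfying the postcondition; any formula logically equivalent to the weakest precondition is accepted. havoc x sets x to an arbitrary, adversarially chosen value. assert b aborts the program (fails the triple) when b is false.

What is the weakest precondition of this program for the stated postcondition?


Working backward. After the program, ((!on) && c) || on must hold.
Before havoc on: c
Before open := (!v) || (!ok): c
Then branch requires c; else branch requires c.
Before the if: ((!open) ==> c) && (open ==> c)
Before assert v <==> v: ((!open) ==> c) && (open ==> c)
Before skip: ((!open) ==> c) && (open ==> c)
Answer: WP = ((!open) ==> c) && (open ==> c)


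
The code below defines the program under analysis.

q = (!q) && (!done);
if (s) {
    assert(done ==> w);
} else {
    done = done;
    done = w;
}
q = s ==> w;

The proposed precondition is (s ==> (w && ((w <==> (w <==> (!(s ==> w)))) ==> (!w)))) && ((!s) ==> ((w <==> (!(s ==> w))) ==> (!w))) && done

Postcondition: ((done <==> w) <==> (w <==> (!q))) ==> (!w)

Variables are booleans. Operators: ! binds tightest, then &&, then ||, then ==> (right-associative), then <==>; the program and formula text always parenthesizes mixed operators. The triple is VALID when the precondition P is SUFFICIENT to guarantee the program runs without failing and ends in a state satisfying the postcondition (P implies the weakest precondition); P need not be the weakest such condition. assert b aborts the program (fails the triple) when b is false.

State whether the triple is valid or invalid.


Working backward. After the program, ((done <==> w) <==> (w <==> (!q))) ==> (!w) must hold.
Before q := s ==> w: ((done <==> w) <==> (w <==> (!(s ==> w)))) ==> (!w)
Then branch requires (done ==> w) && (((done <==> w) <==> (w <==> (!(s ==> w)))) ==> (!w)); else branch requires (w <==> (!(s ==> w))) ==> (!w).
Before the if: (s ==> ((done ==> w) && (((done <==> w) <==> (w <==> (!(s ==> w)))) ==> (!w)))) && ((!s) ==> ((w <==> (!(s ==> w))) ==> (!w)))
Before q := (!q) && (!done): (s ==> ((done ==> w) && (((done <==> w) <==> (w <==> (!(s ==> w)))) ==> (!w)))) && ((!s) ==> ((w <==> (!(s ==> w))) ==> (!w)))
The weakest precondition is (s ==> ((done ==> w) && (((done <==> w) <==> (w <==> (!(s ==> w)))) ==> (!w)))) && ((!s) ==> ((w <==> (!(s ==> w))) ==> (!w))).
Check whether (s ==> (w && ((w <==> (w <==> (!(s ==> w)))) ==> (!w)))) && ((!s) ==> ((w <==> (!(s ==> w))) ==> (!w))) && done implies it.
Every state satisfying the precondition satisfies the weakest precondition: the implication holds.
Answer: valid


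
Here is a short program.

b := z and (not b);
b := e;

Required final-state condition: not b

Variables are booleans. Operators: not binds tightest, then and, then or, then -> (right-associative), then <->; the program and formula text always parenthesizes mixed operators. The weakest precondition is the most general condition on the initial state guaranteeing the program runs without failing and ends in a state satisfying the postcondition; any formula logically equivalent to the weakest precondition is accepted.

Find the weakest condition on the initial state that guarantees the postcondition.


Working backward. After the program, not b must hold.
Before b := e: not e
Before b := z and (not b): not e
Answer: WP = not e


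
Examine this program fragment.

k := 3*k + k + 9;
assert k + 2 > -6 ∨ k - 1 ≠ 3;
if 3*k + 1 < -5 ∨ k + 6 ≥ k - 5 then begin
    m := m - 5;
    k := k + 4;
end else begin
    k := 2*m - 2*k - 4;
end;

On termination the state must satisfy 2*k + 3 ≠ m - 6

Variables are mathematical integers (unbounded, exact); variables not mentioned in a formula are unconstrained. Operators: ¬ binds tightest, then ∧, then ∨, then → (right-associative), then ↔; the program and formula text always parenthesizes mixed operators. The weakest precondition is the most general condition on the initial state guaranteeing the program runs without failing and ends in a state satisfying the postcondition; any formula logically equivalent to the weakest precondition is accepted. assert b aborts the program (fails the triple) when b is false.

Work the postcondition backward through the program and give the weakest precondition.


Working backward. After the program, the postcondition 2*k + 3 ≠ m - 6 must hold; in canonical form it is 2*k ≠ m - 9.
Then branch requires 2*k ≠ m - 22; else branch requires 3*m ≠ 4*k - 1.
Before the if: 2*k ≠ m - 22
Before assert k + 2 > -6 ∨ k - 1 ≠ 3: (k > -8 ∨ k ≠ 4) ∧ 2*k ≠ m - 22
Before k := 3*k + k + 9: (4*k > -17 ∨ 4*k ≠ -5) ∧ 8*k ≠ m - 40
Answer: WP = (4*k > -17 ∨ 4*k ≠ -5) ∧ 8*k ≠ m - 40


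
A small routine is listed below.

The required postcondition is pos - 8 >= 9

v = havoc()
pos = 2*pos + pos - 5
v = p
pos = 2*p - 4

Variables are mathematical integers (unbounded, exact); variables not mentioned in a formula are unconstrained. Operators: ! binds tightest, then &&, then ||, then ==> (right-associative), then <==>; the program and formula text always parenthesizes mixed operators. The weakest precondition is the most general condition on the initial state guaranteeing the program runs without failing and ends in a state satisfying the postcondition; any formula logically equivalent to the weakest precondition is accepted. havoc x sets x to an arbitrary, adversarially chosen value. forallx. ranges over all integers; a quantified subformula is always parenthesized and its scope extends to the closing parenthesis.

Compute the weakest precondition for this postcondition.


Working backward. After the program, the postcondition pos - 8 >= 9 must hold; in canonical form it is pos >= 17.
Before pos := 2*p - 4: 2*p >= 21
Before v := p: 2*p >= 21
Before pos := 2*pos + pos - 5: 2*p >= 21
Before havoc v: 2*p >= 21
Answer: WP = 2*p >= 21


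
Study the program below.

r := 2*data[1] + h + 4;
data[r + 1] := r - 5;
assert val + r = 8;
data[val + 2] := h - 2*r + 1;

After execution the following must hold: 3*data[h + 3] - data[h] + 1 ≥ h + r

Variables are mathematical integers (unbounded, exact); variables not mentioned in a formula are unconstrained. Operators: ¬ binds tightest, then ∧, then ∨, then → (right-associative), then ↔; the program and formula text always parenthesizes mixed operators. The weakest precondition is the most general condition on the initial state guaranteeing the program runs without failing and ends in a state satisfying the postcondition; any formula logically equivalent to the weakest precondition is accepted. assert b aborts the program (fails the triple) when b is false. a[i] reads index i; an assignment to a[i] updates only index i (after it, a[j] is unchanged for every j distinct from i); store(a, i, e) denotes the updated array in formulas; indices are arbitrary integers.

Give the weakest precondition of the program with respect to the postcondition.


Working backward. After the program, the postcondition 3*data[h + 3] - data[h] + 1 ≥ h + r must hold; in canonical form it is 3*data[h + 3] ≥ data[h] + h + r - 1.
Before data[val + 2] := h - 2*r + 1: 3*store(data, val + 2, h - 2*r + 1)[h + 3] ≥ store(data, val + 2, h - 2*r + 1)[h] + h + r - 1
Before assert val + r = 8: r + val = 8 ∧ 3*store(data, val + 2, h - 2*r + 1)[h + 3] ≥ store(data, val + 2, h - 2*r + 1)[h] + h + r - 1
Before data[r + 1] := r - 5: r + val = 8 ∧ 3*store(store(data, r + 1, r - 5), val + 2, h - 2*r + 1)[h + 3] ≥ store(store(data, r + 1, r - 5), val + 2, h - 2*r + 1)[h] + h + r - 1
Before r := 2*data[1] + h + 4: 2*data[1] + h + val = 4 ∧ 3*store(store(data, 2*data[1] + h + 5, 2*data[1] + h - 1), val + 2, -4*data[1] - h - 7)[h + 3] ≥ 2*data[1] + store(store(data, 2*data[1] + h + 5, 2*data[1] + h - 1), val + 2, -4*data[1] - h - 7)[h] + 2*h + 3
Answer: WP = 2*data[1] + h + val = 4 ∧ 3*store(store(data, 2*data[1] + h + 5, 2*data[1] + h - 1), val + 2, -4*data[1] - h - 7)[h + 3] ≥ 2*data[1] + store(store(data, 2*data[1] + h + 5, 2*data[1] + h - 1), val + 2, -4*data[1] - h - 7)[h] + 2*h + 3


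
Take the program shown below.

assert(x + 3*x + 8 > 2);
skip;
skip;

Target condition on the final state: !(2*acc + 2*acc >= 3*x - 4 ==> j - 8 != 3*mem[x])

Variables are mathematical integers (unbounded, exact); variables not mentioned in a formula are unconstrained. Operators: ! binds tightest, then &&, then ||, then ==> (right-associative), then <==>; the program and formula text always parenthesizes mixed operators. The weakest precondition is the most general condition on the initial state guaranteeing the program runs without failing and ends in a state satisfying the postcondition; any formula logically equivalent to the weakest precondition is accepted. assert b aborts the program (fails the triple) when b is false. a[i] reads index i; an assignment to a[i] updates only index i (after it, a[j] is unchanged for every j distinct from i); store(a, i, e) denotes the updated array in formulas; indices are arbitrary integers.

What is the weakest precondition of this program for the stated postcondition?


Working backward. After the program, the postcondition !(2*acc + 2*acc >= 3*x - 4 ==> j - 8 != 3*mem[x]) must hold; in canonical form it is !(4*acc >= 3*x - 4 ==> j != 3*mem[x] + 8).
Before skip: !(4*acc >= 3*x - 4 ==> j != 3*mem[x] + 8)
Before skip: !(4*acc >= 3*x - 4 ==> j != 3*mem[x] + 8)
Before assert x + 3*x + 8 > 2: 4*x > -6 && (!(4*acc >= 3*x - 4 ==> j != 3*mem[x] + 8))
Answer: WP = 4*x > -6 && (!(4*acc >= 3*x - 4 ==> j != 3*mem[x] + 8))


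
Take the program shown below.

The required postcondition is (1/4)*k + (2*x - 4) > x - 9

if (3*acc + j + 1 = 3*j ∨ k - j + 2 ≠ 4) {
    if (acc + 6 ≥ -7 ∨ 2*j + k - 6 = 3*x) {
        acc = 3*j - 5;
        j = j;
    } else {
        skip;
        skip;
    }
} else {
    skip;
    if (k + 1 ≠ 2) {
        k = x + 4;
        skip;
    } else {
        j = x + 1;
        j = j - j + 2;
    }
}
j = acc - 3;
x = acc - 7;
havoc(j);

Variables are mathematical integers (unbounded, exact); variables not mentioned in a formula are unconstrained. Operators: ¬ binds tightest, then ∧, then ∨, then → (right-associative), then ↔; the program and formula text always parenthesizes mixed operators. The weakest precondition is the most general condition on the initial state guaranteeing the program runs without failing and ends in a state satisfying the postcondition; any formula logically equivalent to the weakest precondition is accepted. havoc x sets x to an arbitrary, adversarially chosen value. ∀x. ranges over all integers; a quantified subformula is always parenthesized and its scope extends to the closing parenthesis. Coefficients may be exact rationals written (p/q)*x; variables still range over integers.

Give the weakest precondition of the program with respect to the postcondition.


Working backward. After the program, the postcondition (1/4)*k + (2*x - 4) > x - 9 must hold; in canonical form it is (1/4)*k + x > -5.
Before havoc j: (1/4)*k + x > -5
Before x := acc - 7: acc + (1/4)*k > 2
Before j := acc - 3: acc + (1/4)*k > 2
Then branch requires ((acc ≥ -13 ∨ 2*j + k = 3*x + 6) → 3*j + (1/4)*k > 7) ∧ ((¬(acc ≥ -13 ∨ 2*j + k = 3*x + 6)) → acc + (1/4)*k > 2); else branch requires (k ≠ 1 → acc + (1/4)*x > 1) ∧ ((¬(k ≠ 1)) → acc + (1/4)*k > 2).
Before the if: ((3*acc = 2*j - 1 ∨ k ≠ j + 2) → (((acc ≥ -13 ∨ 2*j + k = 3*x + 6) → 3*j + (1/4)*k > 7) ∧ ((¬(acc ≥ -13 ∨ 2*j + k = 3*x + 6)) → acc + (1/4)*k > 2))) ∧ ((¬(3*acc = 2*j - 1 ∨ k ≠ j + 2)) → ((k ≠ 1 → acc + (1/4)*x > 1) ∧ ((¬(k ≠ 1)) → acc + (1/4)*k > 2)))
Answer: WP = ((3*acc = 2*j - 1 ∨ k ≠ j + 2) → (((acc ≥ -13 ∨ 2*j + k = 3*x + 6) → 3*j + (1/4)*k > 7) ∧ ((¬(acc ≥ -13 ∨ 2*j + k = 3*x + 6)) → acc + (1/4)*k > 2))) ∧ ((¬(3*acc = 2*j - 1 ∨ k ≠ j + 2)) → ((k ≠ 1 → acc + (1/4)*x > 1) ∧ ((¬(k ≠ 1)) → acc + (1/4)*k > 2)))


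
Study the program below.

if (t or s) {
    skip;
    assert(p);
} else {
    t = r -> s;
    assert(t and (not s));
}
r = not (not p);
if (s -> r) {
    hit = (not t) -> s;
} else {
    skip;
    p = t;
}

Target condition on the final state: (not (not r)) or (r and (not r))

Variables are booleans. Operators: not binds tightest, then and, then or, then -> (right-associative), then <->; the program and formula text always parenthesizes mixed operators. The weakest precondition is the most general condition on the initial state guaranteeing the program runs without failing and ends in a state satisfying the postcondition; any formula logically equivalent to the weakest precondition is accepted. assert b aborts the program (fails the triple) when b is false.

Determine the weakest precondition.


Working backward. After the program, the postcondition (not (not r)) or (r and (not r)) must hold; in canonical form it is r.
Then branch requires r; else branch requires r.
Before the if: ((s -> r) -> r) and ((not (s -> r)) -> r)
Before r := not (not p): ((s -> p) -> p) and ((not (s -> p)) -> p)
Then branch requires p and ((s -> p) -> p) and ((not (s -> p)) -> p); else branch requires (r -> s) and (not s) and ((s -> p) -> p) and ((not (s -> p)) -> p).
Before the if: ((t or s) -> (p and ((s -> p) -> p) and ((not (s -> p)) -> p))) and ((not (t or s)) -> ((r -> s) and (not s) and ((s -> p) -> p) and ((not (s -> p)) -> p)))
Answer: WP = ((t or s) -> (p and ((s -> p) -> p) and ((not (s -> p)) -> p))) and ((not (t or s)) -> ((r -> s) and (not s) and ((s -> p) -> p) and ((not (s -> p)) -> p)))


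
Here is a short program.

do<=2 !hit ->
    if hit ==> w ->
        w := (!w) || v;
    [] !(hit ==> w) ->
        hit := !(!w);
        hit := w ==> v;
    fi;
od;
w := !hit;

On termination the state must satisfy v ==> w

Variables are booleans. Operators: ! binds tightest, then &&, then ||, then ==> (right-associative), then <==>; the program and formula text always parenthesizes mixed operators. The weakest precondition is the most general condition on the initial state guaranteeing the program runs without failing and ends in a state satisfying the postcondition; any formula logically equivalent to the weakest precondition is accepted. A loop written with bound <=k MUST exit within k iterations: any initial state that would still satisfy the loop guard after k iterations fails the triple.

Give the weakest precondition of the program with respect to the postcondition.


Working backward. After the program, v ==> w must hold.
Before w := !hit: v ==> (!hit)
Before the loop (bound <=2), unroll the exhaustion recursion (WP_0 = exit-now case; WP_j = one more guarded iteration, up to j = 2):
  WP_0: hit && (v ==> (!hit))
  WP_1: ((!hit) ==> (((hit ==> w) ==> (hit && (v ==> (!hit)))) && ((!(hit ==> w)) ==> ((w ==> v) && (v ==> (!(w ==> v))))))) && (hit ==> (v ==> (!hit)))
  WP_2: ((!hit) ==> (((hit ==> w) ==> (((!hit) ==> (((hit ==> ((!w) || v)) ==> (hit && (v ==> (!hit)))) && ((!(hit ==> ((!w) || v))) ==> ((((!w) || v) ==> v) && (v ==> (!(((!w) || v) ==> v))))))) && (hit ==> (v ==> (!hit))))) && ((!(hit ==> w)) ==> (((!(w ==> v)) ==> ((((w ==> v) ==> w) ==> ((w ==> v) && (v ==> (!(w ==> v))))) && ((!((w ==> v) ==> w)) ==> ((w ==> v) && (v ==> (!(w ==> v))))))) && ((w ==> v) ==> (v ==> (!(w ==> v)))))))) && (hit ==> (v ==> (!hit)))
So before the loop: ((!hit) ==> (((hit ==> w) ==> (((!hit) ==> (((hit ==> ((!w) || v)) ==> (hit && (v ==> (!hit)))) && ((!(hit ==> ((!w) || v))) ==> ((((!w) || v) ==> v) && (v ==> (!(((!w) || v) ==> v))))))) && (hit ==> (v ==> (!hit))))) && ((!(hit ==> w)) ==> (((!(w ==> v)) ==> ((((w ==> v) ==> w) ==> ((w ==> v) && (v ==> (!(w ==> v))))) && ((!((w ==> v) ==> w)) ==> ((w ==> v) && (v ==> (!(w ==> v))))))) && ((w ==> v) ==> (v ==> (!(w ==> v)))))))) && (hit ==> (v ==> (!hit)))
Answer: WP = ((!hit) ==> (((hit ==> w) ==> (((!hit) ==> (((hit ==> ((!w) || v)) ==> (hit && (v ==> (!hit)))) && ((!(hit ==> ((!w) || v))) ==> ((((!w) || v) ==> v) && (v ==> (!(((!w) || v) ==> v))))))) && (hit ==> (v ==> (!hit))))) && ((!(hit ==> w)) ==> (((!(w ==> v)) ==> ((((w ==> v) ==> w) ==> ((w ==> v) && (v ==> (!(w ==> v))))) && ((!((w ==> v) ==> w)) ==> ((w ==> v) && (v ==> (!(w ==> v))))))) && ((w ==> v) ==> (v ==> (!(w ==> v)))))))) && (hit ==> (v ==> (!hit)))


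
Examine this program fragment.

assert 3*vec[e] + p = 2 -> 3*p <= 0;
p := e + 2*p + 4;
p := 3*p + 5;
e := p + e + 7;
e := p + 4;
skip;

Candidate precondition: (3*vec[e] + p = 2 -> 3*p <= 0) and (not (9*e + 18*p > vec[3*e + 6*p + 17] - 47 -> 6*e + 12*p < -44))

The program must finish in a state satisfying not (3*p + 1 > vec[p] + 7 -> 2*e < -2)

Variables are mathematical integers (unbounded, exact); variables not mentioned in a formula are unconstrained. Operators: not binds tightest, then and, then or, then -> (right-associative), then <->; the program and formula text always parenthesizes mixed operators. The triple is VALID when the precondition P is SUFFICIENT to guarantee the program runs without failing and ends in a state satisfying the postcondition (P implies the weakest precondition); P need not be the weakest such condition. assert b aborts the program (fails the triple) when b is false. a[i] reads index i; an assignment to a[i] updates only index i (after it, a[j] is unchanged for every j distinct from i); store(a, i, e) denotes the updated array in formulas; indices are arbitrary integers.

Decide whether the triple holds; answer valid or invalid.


Working backward. After the program, the postcondition not (3*p + 1 > vec[p] + 7 -> 2*e < -2) must hold; in canonical form it is not (3*p > vec[p] + 6 -> 2*e < -2).
Before skip: not (3*p > vec[p] + 6 -> 2*e < -2)
Before e := p + 4: not (3*p > vec[p] + 6 -> 2*p < -10)
Before e := p + e + 7: not (3*p > vec[p] + 6 -> 2*p < -10)
Before p := 3*p + 5: not (9*p > vec[3*p + 5] - 9 -> 6*p < -20)
Before p := e + 2*p + 4: not (9*e + 18*p > vec[3*e + 6*p + 17] - 45 -> 6*e + 12*p < -44)
Before assert 3*vec[e] + p = 2 -> 3*p <= 0: (3*vec[e] + p = 2 -> 3*p <= 0) and (not (9*e + 18*p > vec[3*e + 6*p + 17] - 45 -> 6*e + 12*p < -44))
The weakest precondition is (3*vec[e] + p = 2 -> 3*p <= 0) and (not (9*e + 18*p > vec[3*e + 6*p + 17] - 45 -> 6*e + 12*p < -44)).
Check whether (3*vec[e] + p = 2 -> 3*p <= 0) and (not (9*e + 18*p > vec[3*e + 6*p + 17] - 47 -> 6*e + 12*p < -44)) implies it.
Countermodel: at the initial state e = 15215, p = 0, vec = {[15215] = 0, [45662] = 136980, elsewhere 0}, the precondition holds but the weakest precondition fails.
Answer: invalid
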